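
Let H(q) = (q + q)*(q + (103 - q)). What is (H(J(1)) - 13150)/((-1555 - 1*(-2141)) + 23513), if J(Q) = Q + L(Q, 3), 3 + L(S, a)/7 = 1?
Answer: -5276/8033 ≈ -0.65679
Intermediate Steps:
L(S, a) = -14 (L(S, a) = -21 + 7*1 = -21 + 7 = -14)
J(Q) = -14 + Q (J(Q) = Q - 14 = -14 + Q)
H(q) = 206*q (H(q) = (2*q)*103 = 206*q)
(H(J(1)) - 13150)/((-1555 - 1*(-2141)) + 23513) = (206*(-14 + 1) - 13150)/((-1555 - 1*(-2141)) + 23513) = (206*(-13) - 13150)/((-1555 + 2141) + 23513) = (-2678 - 13150)/(586 + 23513) = -15828/24099 = -15828*1/24099 = -5276/8033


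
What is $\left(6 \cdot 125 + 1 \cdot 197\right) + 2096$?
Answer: $3043$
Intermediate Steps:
$\left(6 \cdot 125 + 1 \cdot 197\right) + 2096 = \left(750 + 197\right) + 2096 = 947 + 2096 = 3043$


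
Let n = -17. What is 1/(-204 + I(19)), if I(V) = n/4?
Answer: -4/833 ≈ -0.0048019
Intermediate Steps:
I(V) = -17/4
1/(-204 + I(19)) = 1/(-204 - 17/4) = 1/(-833/4) = -4/833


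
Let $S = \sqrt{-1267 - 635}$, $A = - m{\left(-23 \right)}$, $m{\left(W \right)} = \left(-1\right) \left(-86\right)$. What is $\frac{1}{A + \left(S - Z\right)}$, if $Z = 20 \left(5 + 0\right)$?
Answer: $- \frac{31}{6083} - \frac{i \sqrt{1902}}{36498} \approx -0.0050962 - 0.0011949 i$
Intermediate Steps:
$Z = 100$ ($Z = 20 \cdot 5 = 100$)
$m{\left(W \right)} = 86$
$A = -86$ ($A = \left(-1\right) 86 = -86$)
$S = i \sqrt{1902}$ ($S = \sqrt{-1902} = i \sqrt{1902} \approx 43.612 i$)
$\frac{1}{A + \left(S - Z\right)} = \frac{1}{-86 + \left(i \sqrt{1902} - 100\right)} = \frac{1}{-86 - \left(100 - i \sqrt{1902}\right)} = \frac{1}{-186 + i \sqrt{1902}}$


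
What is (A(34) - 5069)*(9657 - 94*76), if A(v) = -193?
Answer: -13223406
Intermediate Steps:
(A(34) - 5069)*(9657 - 94*76) = (-193 - 5069)*(9657 - 94*76) = -5262*(9657 - 7144) = -5262*2513 = -13223406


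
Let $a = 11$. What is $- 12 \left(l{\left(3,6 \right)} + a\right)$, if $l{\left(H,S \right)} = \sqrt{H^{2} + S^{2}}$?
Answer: $-132 - 36 \sqrt{5} \approx -212.5$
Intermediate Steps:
$- 12 \left(l{\left(3,6 \right)} + a\right) = - 12 \left(\sqrt{3^{2} + 6^{2}} + 11\right) = - 12 \left(\sqrt{9 + 36} + 11\right) = - 12 \left(\sqrt{45} + 11\right) = - 12 \left(3 \sqrt{5} + 11\right) = - 12 \left(11 + 3 \sqrt{5}\right) = -132 - 36 \sqrt{5}$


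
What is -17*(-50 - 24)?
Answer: 1258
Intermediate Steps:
-17*(-50 - 24) = -17*(-74) = 1258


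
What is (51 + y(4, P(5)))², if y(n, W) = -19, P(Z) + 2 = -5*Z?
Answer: 1024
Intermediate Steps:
P(Z) = -2 - 5*Z
(51 + y(4, P(5)))² = (51 - 19)² = 32² = 1024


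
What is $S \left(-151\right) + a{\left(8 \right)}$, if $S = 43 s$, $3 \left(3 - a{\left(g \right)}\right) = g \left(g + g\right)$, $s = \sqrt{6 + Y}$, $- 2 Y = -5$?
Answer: $- \frac{119}{3} - \frac{6493 \sqrt{34}}{2} \approx -18970.0$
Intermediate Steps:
$Y = \frac{5}{2}$ ($Y = \left(- \frac{1}{2}\right) \left(-5\right) = \frac{5}{2} \approx 2.5$)
$s = \frac{\sqrt{34}}{2}$ ($s = \sqrt{6 + \frac{5}{2}} = \sqrt{\frac{17}{2}} = \frac{\sqrt{34}}{2} \approx 2.9155$)
$a{\left(g \right)} = 3 - \frac{2 g^{2}}{3}$ ($a{\left(g \right)} = 3 - \frac{g \left(g + g\right)}{3} = 3 - \frac{g 2 g}{3} = 3 - \frac{2 g^{2}}{3}$)
$S = \frac{43 \sqrt{34}}{2}$ ($S = 43 \frac{\sqrt{34}}{2} = \frac{43 \sqrt{34}}{2} \approx 125.37$)
$S \left(-151\right) + a{\left(8 \right)} = \frac{43 \sqrt{34}}{2} \left(-151\right) + \left(3 - \frac{2 \cdot 8^{2}}{3}\right) = - \frac{6493 \sqrt{34}}{2} + \left(3 - \frac{128}{3}\right) = - \frac{6493 \sqrt{34}}{2} - \frac{119}{3} = - \frac{119}{3} - \frac{6493 \sqrt{34}}{2}$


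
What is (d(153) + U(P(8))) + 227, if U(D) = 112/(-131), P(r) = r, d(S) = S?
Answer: 49668/131 ≈ 379.15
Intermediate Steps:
U(D) = -112/131 (U(D) = 112*(-1/131) = -112/131)
(d(153) + U(P(8))) + 227 = (153 - 112/131) + 227 = 19931/131 + 227 = 49668/131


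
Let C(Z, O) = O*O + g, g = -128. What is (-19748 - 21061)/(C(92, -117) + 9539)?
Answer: -13603/7700 ≈ -1.7666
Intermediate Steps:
C(Z, O) = -128 + O² (C(Z, O) = O*O - 128 = O² - 128 = -128 + O²)
(-19748 - 21061)/(C(92, -117) + 9539) = (-19748 - 21061)/((-128 + (-117)²) + 9539) = -40809/((-128 + 13689) + 9539) = -40809/(13561 + 9539) = -40809/23100 = -40809*1/23100 = -13603/7700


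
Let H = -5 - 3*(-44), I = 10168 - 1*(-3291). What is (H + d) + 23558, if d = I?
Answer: 37144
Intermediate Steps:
I = 13459 (I = 10168 + 3291 = 13459)
d = 13459
H = 127 (H = -5 + 132 = 127)
(H + d) + 23558 = (127 + 13459) + 23558 = 13586 + 23558 = 37144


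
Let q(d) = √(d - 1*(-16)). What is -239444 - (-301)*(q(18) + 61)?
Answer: -221083 + 301*√34 ≈ -2.1933e+5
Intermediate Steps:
q(d) = √(16 + d) (q(d) = √(d + 16) = √(16 + d))
-239444 - (-301)*(q(18) + 61) = -239444 - (-301)*(√(16 + 18) + 61) = -239444 - (-301)*(√34 + 61) = -239444 - (-301)*(61 + √34) = -239444 - (-18361 - 301*√34) = -239444 + (18361 + 301*√34) = -221083 + 301*√34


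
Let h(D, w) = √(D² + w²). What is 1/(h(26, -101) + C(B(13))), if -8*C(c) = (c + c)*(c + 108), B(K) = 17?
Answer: -8500/4341593 - 16*√10877/4341593 ≈ -0.0023422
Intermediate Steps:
C(c) = -c*(108 + c)/4 (C(c) = -(c + c)*(c + 108)/8 = -2*c*(108 + c)/8 = -c*(108 + c)/4)
1/(h(26, -101) + C(B(13))) = 1/(√(26² + (-101)²) - ¼*17*(108 + 17)) = 1/(√(676 + 10201) - ¼*17*125) = 1/(√10877 - 2125/4) = 1/(-2125/4 + √10877)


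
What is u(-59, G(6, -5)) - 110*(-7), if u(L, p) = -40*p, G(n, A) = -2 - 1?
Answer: 890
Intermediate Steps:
G(n, A) = -3
u(-59, G(6, -5)) - 110*(-7) = -40*(-3) - 110*(-7) = 120 - 1*(-770) = 120 + 770 = 890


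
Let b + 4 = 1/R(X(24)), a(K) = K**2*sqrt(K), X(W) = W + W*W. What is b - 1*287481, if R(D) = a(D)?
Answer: -287485 + sqrt(6)/21600000 ≈ -2.8749e+5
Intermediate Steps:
X(W) = W + W**2
a(K) = K**(5/2)
R(D) = D**(5/2)
b = -4 + sqrt(6)/21600000 (b = -4 + 1/((24*(1 + 24))**(5/2)) = -4 + 1/((24*25)**(5/2)) = -4 + 1/(600**(5/2)) = -4 + 1/(3600000*sqrt(6)) = -4 + sqrt(6)/21600000 ≈ -4.0000)
b - 1*287481 = (-4 + sqrt(6)/21600000) - 1*287481 = (-4 + sqrt(6)/21600000) - 287481 = -287485 + sqrt(6)/21600000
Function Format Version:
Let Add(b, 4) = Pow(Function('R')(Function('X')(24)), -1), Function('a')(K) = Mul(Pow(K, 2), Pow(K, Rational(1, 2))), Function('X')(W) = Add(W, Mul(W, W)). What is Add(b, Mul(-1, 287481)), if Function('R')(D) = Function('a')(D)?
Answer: Add(-287485, Mul(Rational(1, 21600000), Pow(6, Rational(1, 2)))) ≈ -2.8749e+5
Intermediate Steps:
Function('X')(W) = Add(W, Pow(W, 2))
Function('a')(K) = Pow(K, Rational(5, 2))
Function('R')(D) = Pow(D, Rational(5, 2))
b = Add(-4, Mul(Rational(1, 21600000), Pow(6, Rational(1, 2)))) (b = Add(-4, Pow(Pow(Mul(24, Add(1, 24)), Rational(5, 2)), -1)) = Add(-4, Pow(Pow(Mul(24, 25), Rational(5, 2)), -1)) = Add(-4, Pow(Pow(600, Rational(5, 2)), -1)) = Add(-4, Pow(Mul(3600000, Pow(6, Rational(1, 2))), -1)) = Add(-4, Mul(Rational(1, 21600000), Pow(6, Rational(1, 2)))) ≈ -4.0000)
Add(b, Mul(-1, 287481)) = Add(Add(-4, Mul(Rational(1, 21600000), Pow(6, Rational(1, 2)))), Mul(-1, 287481)) = Add(Add(-4, Mul(Rational(1, 21600000), Pow(6, Rational(1, 2)))), -287481) = Add(-287485, Mul(Rational(1, 21600000), Pow(6, Rational(1, 2))))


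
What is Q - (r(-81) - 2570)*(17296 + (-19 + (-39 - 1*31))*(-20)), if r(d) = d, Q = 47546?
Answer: 50618022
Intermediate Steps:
Q - (r(-81) - 2570)*(17296 + (-19 + (-39 - 1*31))*(-20)) = 47546 - (-81 - 2570)*(17296 + (-19 + (-39 - 1*31))*(-20)) = 47546 - (-2651)*(17296 + (-19 + (-39 - 31))*(-20)) = 47546 - (-2651)*(17296 + (-19 - 70)*(-20)) = 47546 - (-2651)*(17296 - 89*(-20)) = 47546 - (-2651)*(17296 + 1780) = 47546 - (-2651)*19076 = 47546 - 1*(-50570476) = 47546 + 50570476 = 50618022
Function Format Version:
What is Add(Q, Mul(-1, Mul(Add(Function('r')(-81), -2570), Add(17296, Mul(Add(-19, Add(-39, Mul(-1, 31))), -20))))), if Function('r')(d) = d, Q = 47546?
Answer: 50618022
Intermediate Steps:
Add(Q, Mul(-1, Mul(Add(Function('r')(-81), -2570), Add(17296, Mul(Add(-19, Add(-39, Mul(-1, 31))), -20))))) = Add(47546, Mul(-1, Mul(Add(-81, -2570), Add(17296, Mul(Add(-19, Add(-39, Mul(-1, 31))), -20))))) = Add(47546, Mul(-1, Mul(-2651, Add(17296, Mul(Add(-19, Add(-39, -31)), -20))))) = Add(47546, Mul(-1, Mul(-2651, Add(17296, Mul(Add(-19, -70), -20))))) = Add(47546, Mul(-1, Mul(-2651, Add(17296, Mul(-89, -20))))) = Add(47546, Mul(-1, Mul(-2651, Add(17296, 1780)))) = Add(47546, Mul(-1, Mul(-2651, 19076))) = Add(47546, Mul(-1, -50570476)) = Add(47546, 50570476) = 50618022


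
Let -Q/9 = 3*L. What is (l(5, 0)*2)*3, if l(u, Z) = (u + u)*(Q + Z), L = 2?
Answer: -3240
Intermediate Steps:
Q = -54 (Q = -27*2 = -9*6 = -54)
l(u, Z) = 2*u*(-54 + Z) (l(u, Z) = (u + u)*(-54 + Z) = (2*u)*(-54 + Z) = 2*u*(-54 + Z))
(l(5, 0)*2)*3 = ((2*5*(-54 + 0))*2)*3 = ((2*5*(-54))*2)*3 = -540*2*3 = -1080*3 = -3240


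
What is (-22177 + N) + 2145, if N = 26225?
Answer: 6193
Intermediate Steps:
(-22177 + N) + 2145 = (-22177 + 26225) + 2145 = 4048 + 2145 = 6193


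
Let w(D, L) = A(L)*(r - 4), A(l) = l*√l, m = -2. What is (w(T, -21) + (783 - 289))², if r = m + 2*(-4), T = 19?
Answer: -1571120 + 290472*I*√21 ≈ -1.5711e+6 + 1.3311e+6*I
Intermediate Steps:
r = -10 (r = -2 + 2*(-4) = -2 - 8 = -10)
A(l) = l^(3/2)
w(D, L) = -14*L^(3/2) (w(D, L) = L^(3/2)*(-10 - 4) = L^(3/2)*(-14) = -14*L^(3/2))
(w(T, -21) + (783 - 289))² = (-(-294)*I*√21 + (783 - 289))² = (-(-294)*I*√21 + 494)² = (294*I*√21 + 494)² = (494 + 294*I*√21)²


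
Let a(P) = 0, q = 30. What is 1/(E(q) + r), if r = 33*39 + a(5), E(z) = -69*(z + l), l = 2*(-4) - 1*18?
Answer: 1/1011 ≈ 0.00098912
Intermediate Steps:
l = -26 (l = -8 - 18 = -26)
E(z) = 1794 - 69*z (E(z) = -69*(z - 26) = -69*(-26 + z) = 1794 - 69*z)
r = 1287 (r = 33*39 + 0 = 1287 + 0 = 1287)
1/(E(q) + r) = 1/((1794 - 69*30) + 1287) = 1/((1794 - 2070) + 1287) = 1/(-276 + 1287) = 1/1011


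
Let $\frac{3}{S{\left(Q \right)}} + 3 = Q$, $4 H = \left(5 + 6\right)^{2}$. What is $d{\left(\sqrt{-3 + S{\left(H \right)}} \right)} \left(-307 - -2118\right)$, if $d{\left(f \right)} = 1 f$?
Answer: $\frac{5433 i \sqrt{3815}}{109} \approx 3078.7 i$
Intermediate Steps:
$H = \frac{121}{4}$ ($H = \frac{\left(5 + 6\right)^{2}}{4} = \frac{11^{2}}{4} = \frac{1}{4} \cdot 121 = \frac{121}{4} \approx 30.25$)
$S{\left(Q \right)} = \frac{3}{-3 + Q}$
$d{\left(f \right)} = f$
$d{\left(\sqrt{-3 + S{\left(H \right)}} \right)} \left(-307 - -2118\right) = \sqrt{-3 + \frac{3}{-3 + \frac{121}{4}}} \left(-307 - -2118\right) = \sqrt{-3 + \frac{3}{\frac{109}{4}}} \left(-307 + 2118\right) = \sqrt{-3 + 3 \cdot \frac{4}{109}} \cdot 1811 = \sqrt{-3 + \frac{12}{109}} \cdot 1811 = \sqrt{- \frac{315}{109}} \cdot 1811 = \frac{3 i \sqrt{3815}}{109} \cdot 1811 = \frac{5433 i \sqrt{3815}}{109}$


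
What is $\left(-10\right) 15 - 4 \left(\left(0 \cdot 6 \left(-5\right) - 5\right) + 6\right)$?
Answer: $-154$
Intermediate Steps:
$\left(-10\right) 15 - 4 \left(\left(0 \cdot 6 \left(-5\right) - 5\right) + 6\right) = -150 - 4 \left(\left(0 \left(-30\right) - 5\right) + 6\right) = -150 - 4 \left(\left(0 - 5\right) + 6\right) = -150 - 4 \left(-5 + 6\right) = -150 - 4 = -154$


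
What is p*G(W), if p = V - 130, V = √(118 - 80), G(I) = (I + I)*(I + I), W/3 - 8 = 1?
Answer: -379080 + 2916*√38 ≈ -3.6110e+5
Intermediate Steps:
W = 27 (W = 24 + 3*1 = 24 + 3 = 27)
G(I) = 4*I² (G(I) = (2*I)*(2*I) = 4*I²)
V = √38 ≈ 6.1644
p = -130 + √38 (p = √38 - 130 = -130 + √38 ≈ -123.84)
p*G(W) = (-130 + √38)*(4*27²) = (-130 + √38)*(4*729) = (-130 + √38)*2916 = -379080 + 2916*√38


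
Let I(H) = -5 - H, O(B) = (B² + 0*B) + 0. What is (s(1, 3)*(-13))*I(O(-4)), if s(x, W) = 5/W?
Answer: 455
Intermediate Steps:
O(B) = B² (O(B) = (B² + 0) + 0 = B² + 0 = B²)
(s(1, 3)*(-13))*I(O(-4)) = ((5/3)*(-13))*(-5 - 1*(-4)²) = ((5*(⅓))*(-13))*(-5 - 1*16) = ((5/3)*(-13))*(-5 - 16) = -65/3*(-21) = 455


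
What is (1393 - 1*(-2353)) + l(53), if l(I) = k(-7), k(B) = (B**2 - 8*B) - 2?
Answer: 3849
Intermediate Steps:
k(B) = -2 + B**2 - 8*B
l(I) = 103 (l(I) = -2 + (-7)**2 - 8*(-7) = -2 + 49 + 56 = 103)
(1393 - 1*(-2353)) + l(53) = (1393 - 1*(-2353)) + 103 = (1393 + 2353) + 103 = 3746 + 103 = 3849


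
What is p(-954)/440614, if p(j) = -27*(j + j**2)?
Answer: -12273687/220307 ≈ -55.712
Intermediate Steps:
p(j) = -27*j - 27*j**2
p(-954)/440614 = -27*(-954)*(1 - 954)/440614 = -27*(-954)*(-953)*(1/440614) = -24547374*1/440614 = -12273687/220307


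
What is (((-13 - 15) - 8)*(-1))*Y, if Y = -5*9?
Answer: -1620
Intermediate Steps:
Y = -45
(((-13 - 15) - 8)*(-1))*Y = (((-13 - 15) - 8)*(-1))*(-45) = ((-28 - 8)*(-1))*(-45) = -36*(-1)*(-45) = 36*(-45) = -1620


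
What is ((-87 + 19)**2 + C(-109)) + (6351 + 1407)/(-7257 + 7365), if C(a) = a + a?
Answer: 26867/6 ≈ 4477.8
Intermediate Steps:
C(a) = 2*a
((-87 + 19)**2 + C(-109)) + (6351 + 1407)/(-7257 + 7365) = ((-87 + 19)**2 + 2*(-109)) + (6351 + 1407)/(-7257 + 7365) = ((-68)**2 - 218) + 7758/108 = (4624 - 218) + 7758*(1/108) = 4406 + 431/6 = 26867/6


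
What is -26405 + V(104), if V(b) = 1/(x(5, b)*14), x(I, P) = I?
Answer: -1848349/70 ≈ -26405.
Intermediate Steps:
V(b) = 1/70 (V(b) = 1/(5*14) = 1/70)
-26405 + V(104) = -26405 + 1/70 = -1848349/70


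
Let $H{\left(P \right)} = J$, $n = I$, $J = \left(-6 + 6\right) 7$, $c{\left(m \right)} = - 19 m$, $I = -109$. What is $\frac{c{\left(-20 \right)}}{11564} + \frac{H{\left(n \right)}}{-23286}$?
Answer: $\frac{95}{2891} \approx 0.032861$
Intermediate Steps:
$J = 0$ ($J = 0 \cdot 7 = 0$)
$n = -109$
$H{\left(P \right)} = 0$
$\frac{c{\left(-20 \right)}}{11564} + \frac{H{\left(n \right)}}{-23286} = \frac{\left(-19\right) \left(-20\right)}{11564} + \frac{0}{-23286} = 380 \cdot \frac{1}{11564} + 0 \left(- \frac{1}{23286}\right) = \frac{95}{2891} + 0 = \frac{95}{2891}$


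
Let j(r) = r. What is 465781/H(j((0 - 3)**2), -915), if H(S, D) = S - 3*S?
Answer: -465781/18 ≈ -25877.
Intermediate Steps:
H(S, D) = -2*S
465781/H(j((0 - 3)**2), -915) = 465781/((-2*(0 - 3)**2)) = 465781/((-2*(-3)**2)) = 465781/((-2*9)) = 465781/(-18) = 465781*(-1/18) = -465781/18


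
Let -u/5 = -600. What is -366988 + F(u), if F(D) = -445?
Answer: -367433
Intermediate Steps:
u = 3000 (u = -5*(-600) = 3000)
-366988 + F(u) = -366988 - 445 = -367433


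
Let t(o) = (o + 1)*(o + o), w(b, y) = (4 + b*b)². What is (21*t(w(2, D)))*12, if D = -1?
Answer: 2096640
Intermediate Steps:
w(b, y) = (4 + b²)²
t(o) = 2*o*(1 + o) (t(o) = (1 + o)*(2*o) = 2*o*(1 + o))
(21*t(w(2, D)))*12 = (21*(2*(4 + 2²)²*(1 + (4 + 2²)²)))*12 = (21*(2*(4 + 4)²*(1 + (4 + 4)²)))*12 = (21*(2*8²*(1 + 8²)))*12 = (21*(2*64*(1 + 64)))*12 = (21*(2*64*65))*12 = (21*8320)*12 = 174720*12 = 2096640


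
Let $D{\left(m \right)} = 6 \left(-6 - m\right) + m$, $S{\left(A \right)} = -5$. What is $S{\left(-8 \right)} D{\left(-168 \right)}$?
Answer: $-4020$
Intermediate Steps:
$D{\left(m \right)} = -36 - 5 m$ ($D{\left(m \right)} = \left(-36 - 6 m\right) + m = -36 - 5 m$)
$S{\left(-8 \right)} D{\left(-168 \right)} = - 5 \left(-36 - -840\right) = - 5 \left(-36 + 840\right) = \left(-5\right) 804 = -4020$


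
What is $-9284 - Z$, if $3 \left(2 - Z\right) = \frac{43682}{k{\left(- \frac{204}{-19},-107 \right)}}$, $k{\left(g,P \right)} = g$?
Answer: $- \frac{2426537}{306} \approx -7929.9$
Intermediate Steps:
$Z = - \frac{414367}{306}$ ($Z = 2 - \frac{43682 \frac{1}{\left(-204\right) \frac{1}{-19}}}{3} = 2 - \frac{43682 \frac{1}{\left(-204\right) \left(- \frac{1}{19}\right)}}{3} = 2 - \frac{43682 \frac{1}{\frac{204}{19}}}{3} = 2 - \frac{43682 \cdot \frac{19}{204}}{3} = 2 - \frac{414979}{306} = - \frac{414367}{306} \approx -1354.1$)
$-9284 - Z = -9284 - - \frac{414367}{306} = -9284 + \frac{414367}{306} = - \frac{2426537}{306}$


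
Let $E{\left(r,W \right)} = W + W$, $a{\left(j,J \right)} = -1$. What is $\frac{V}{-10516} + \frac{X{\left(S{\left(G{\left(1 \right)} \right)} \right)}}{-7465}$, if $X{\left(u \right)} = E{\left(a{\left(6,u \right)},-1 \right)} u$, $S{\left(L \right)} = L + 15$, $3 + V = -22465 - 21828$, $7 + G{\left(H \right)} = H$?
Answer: $\frac{82714732}{19625485} \approx 4.2147$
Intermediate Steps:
$G{\left(H \right)} = -7 + H$
$E{\left(r,W \right)} = 2 W$
$V = -44296$ ($V = -3 - 44293 = -44296$)
$S{\left(L \right)} = 15 + L$
$X{\left(u \right)} = - 2 u$ ($X{\left(u \right)} = 2 \left(-1\right) u = - 2 u$)
$\frac{V}{-10516} + \frac{X{\left(S{\left(G{\left(1 \right)} \right)} \right)}}{-7465} = - \frac{44296}{-10516} + \frac{\left(-2\right) \left(15 + \left(-7 + 1\right)\right)}{-7465} = \left(-44296\right) \left(- \frac{1}{10516}\right) + - 2 \left(15 - 6\right) \left(- \frac{1}{7465}\right) = \frac{11074}{2629} + \left(-2\right) 9 \left(- \frac{1}{7465}\right) = \frac{11074}{2629} - - \frac{18}{7465} = \frac{11074}{2629} + \frac{18}{7465} = \frac{82714732}{19625485}$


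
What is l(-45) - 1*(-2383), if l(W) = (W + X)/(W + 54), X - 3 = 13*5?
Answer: 21470/9 ≈ 2385.6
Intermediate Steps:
X = 68 (X = 3 + 13*5 = 3 + 65 = 68)
l(W) = (68 + W)/(54 + W) (l(W) = (W + 68)/(W + 54) = (68 + W)/(54 + W))
l(-45) - 1*(-2383) = (68 - 45)/(54 - 45) - 1*(-2383) = 23/9 + 2383 = 21470/9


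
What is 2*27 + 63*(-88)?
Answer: -5490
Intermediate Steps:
2*27 + 63*(-88) = 54 - 5544 = -5490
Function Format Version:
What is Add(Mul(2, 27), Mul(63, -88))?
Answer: -5490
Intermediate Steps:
Add(Mul(2, 27), Mul(63, -88)) = Add(54, -5544) = -5490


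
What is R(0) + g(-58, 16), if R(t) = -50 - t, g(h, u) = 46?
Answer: -4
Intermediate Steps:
R(0) + g(-58, 16) = (-50 - 1*0) + 46 = (-50 + 0) + 46 = -50 + 46 = -4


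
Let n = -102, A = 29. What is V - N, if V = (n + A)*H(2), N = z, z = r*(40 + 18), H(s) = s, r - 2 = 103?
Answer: -6236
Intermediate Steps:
r = 105 (r = 2 + 103 = 105)
z = 6090 (z = 105*(40 + 18) = 105*58 = 6090)
N = 6090
V = -146 (V = (-102 + 29)*2 = -73*2 = -146)
V - N = -146 - 1*6090 = -146 - 6090 = -6236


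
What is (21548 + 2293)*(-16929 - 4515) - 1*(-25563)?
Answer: -511220841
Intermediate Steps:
(21548 + 2293)*(-16929 - 4515) - 1*(-25563) = 23841*(-21444) + 25563 = -511246404 + 25563 = -511220841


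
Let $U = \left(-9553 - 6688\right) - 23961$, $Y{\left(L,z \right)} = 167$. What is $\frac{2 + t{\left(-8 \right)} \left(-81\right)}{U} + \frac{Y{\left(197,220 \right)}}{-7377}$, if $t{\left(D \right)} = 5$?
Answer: $- \frac{3740803}{296570154} \approx -0.012614$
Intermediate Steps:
$U = -40202$ ($U = -16241 - 23961 = -40202$)
$\frac{2 + t{\left(-8 \right)} \left(-81\right)}{U} + \frac{Y{\left(197,220 \right)}}{-7377} = \frac{2 + 5 \left(-81\right)}{-40202} + \frac{167}{-7377} = \left(2 - 405\right) \left(- \frac{1}{40202}\right) + 167 \left(- \frac{1}{7377}\right) = \left(-403\right) \left(- \frac{1}{40202}\right) - \frac{167}{7377} = \frac{403}{40202} - \frac{167}{7377} = - \frac{3740803}{296570154}$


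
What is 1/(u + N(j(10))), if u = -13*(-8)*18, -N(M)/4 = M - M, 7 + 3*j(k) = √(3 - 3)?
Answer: 1/1872 ≈ 0.00053419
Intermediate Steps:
j(k) = -7/3 (j(k) = -7/3 + √(3 - 3)/3 = -7/3 + √0/3 = -7/3 + (⅓)*0 = -7/3 + 0 = -7/3)
N(M) = 0 (N(M) = -4*(M - M) = -4*0 = 0)
u = 1872 (u = 104*18 = 1872)
1/(u + N(j(10))) = 1/(1872 + 0) = 1/1872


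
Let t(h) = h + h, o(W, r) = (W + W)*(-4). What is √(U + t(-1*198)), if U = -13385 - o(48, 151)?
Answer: I*√13397 ≈ 115.75*I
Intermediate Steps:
o(W, r) = -8*W (o(W, r) = (2*W)*(-4) = -8*W)
t(h) = 2*h
U = -13001 (U = -13385 - (-8)*48 = -13385 - 1*(-384) = -13385 + 384 = -13001)
√(U + t(-1*198)) = √(-13001 + 2*(-1*198)) = √(-13001 + 2*(-198)) = √(-13001 - 396) = √(-13397) = I*√13397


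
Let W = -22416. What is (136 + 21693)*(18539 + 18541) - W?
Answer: 809441736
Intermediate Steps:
(136 + 21693)*(18539 + 18541) - W = (136 + 21693)*(18539 + 18541) - 1*(-22416) = 21829*37080 + 22416 = 809419320 + 22416 = 809441736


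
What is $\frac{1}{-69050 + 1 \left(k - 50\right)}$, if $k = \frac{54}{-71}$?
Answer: $- \frac{71}{4906154} \approx -1.4472 \cdot 10^{-5}$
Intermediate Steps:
$k = - \frac{54}{71}$ ($k = 54 \left(- \frac{1}{71}\right) = - \frac{54}{71} \approx -0.76056$)
$\frac{1}{-69050 + 1 \left(k - 50\right)} = \frac{1}{-69050 + 1 \left(- \frac{54}{71} - 50\right)} = \frac{1}{-69050 + 1 \left(- \frac{3604}{71}\right)} = \frac{1}{-69050 - \frac{3604}{71}} = \frac{1}{- \frac{4906154}{71}} = - \frac{71}{4906154}$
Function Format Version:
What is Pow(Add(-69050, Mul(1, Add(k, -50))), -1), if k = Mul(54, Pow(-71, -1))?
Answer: Rational(-71, 4906154) ≈ -1.4472e-5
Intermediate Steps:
k = Rational(-54, 71) (k = Mul(54, Rational(-1, 71)) = Rational(-54, 71) ≈ -0.76056)
Pow(Add(-69050, Mul(1, Add(k, -50))), -1) = Pow(Add(-69050, Mul(1, Add(Rational(-54, 71), -50))), -1) = Pow(Add(-69050, Mul(1, Rational(-3604, 71))), -1) = Pow(Add(-69050, Rational(-3604, 71)), -1) = Pow(Rational(-4906154, 71), -1) = Rational(-71, 4906154)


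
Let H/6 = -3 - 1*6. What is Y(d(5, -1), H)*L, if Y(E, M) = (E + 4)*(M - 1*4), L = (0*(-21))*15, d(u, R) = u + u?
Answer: 0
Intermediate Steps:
d(u, R) = 2*u
H = -54 (H = 6*(-3 - 1*6) = 6*(-3 - 6) = 6*(-9) = -54)
L = 0 (L = 0*15 = 0)
Y(E, M) = (-4 + M)*(4 + E) (Y(E, M) = (4 + E)*(M - 4) = (4 + E)*(-4 + M) = (-4 + M)*(4 + E))
Y(d(5, -1), H)*L = (-16 - 8*5 + 4*(-54) + (2*5)*(-54))*0 = (-16 - 4*10 - 216 + 10*(-54))*0 = (-16 - 40 - 216 - 540)*0 = -812*0 = 0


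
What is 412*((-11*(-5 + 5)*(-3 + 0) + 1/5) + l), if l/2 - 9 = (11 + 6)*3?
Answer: 247612/5 ≈ 49522.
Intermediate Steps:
l = 120 (l = 18 + 2*((11 + 6)*3) = 18 + 2*(17*3) = 18 + 2*51 = 18 + 102 = 120)
412*((-11*(-5 + 5)*(-3 + 0) + 1/5) + l) = 412*((-11*(-5 + 5)*(-3 + 0) + 1/5) + 120) = 412*((-0*(-3) + 1/5) + 120) = 412*((-11*0 + 1/5) + 120) = 412*((0 + 1/5) + 120) = 412*(1/5 + 120) = 412*(601/5) = 247612/5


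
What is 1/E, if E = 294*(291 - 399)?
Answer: -1/31752 ≈ -3.1494e-5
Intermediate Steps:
E = -31752 (E = 294*(-108) = -31752)
1/E = 1/(-31752) = -1/31752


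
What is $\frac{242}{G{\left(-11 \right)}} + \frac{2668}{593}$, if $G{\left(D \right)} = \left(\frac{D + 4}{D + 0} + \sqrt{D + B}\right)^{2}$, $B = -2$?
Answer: $\frac{7 \left(- 949871 i + 29348 \sqrt{13}\right)}{593 \left(77 \sqrt{13} + 762 i\right)} \approx -12.463 - 6.18 i$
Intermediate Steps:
$G{\left(D \right)} = \left(\sqrt{-2 + D} + \frac{4 + D}{D}\right)^{2}$ ($G{\left(D \right)} = \left(\frac{D + 4}{D + 0} + \sqrt{D - 2}\right)^{2} = \left(\frac{4 + D}{D} + \sqrt{-2 + D}\right)^{2} = \left(\sqrt{-2 + D} + \frac{4 + D}{D}\right)^{2}$)
$\frac{242}{G{\left(-11 \right)}} + \frac{2668}{593} = \frac{242}{\frac{1}{121} \left(4 - 11 - 11 \sqrt{-2 - 11}\right)^{2}} + \frac{2668}{593} = \frac{242}{\frac{1}{121} \left(4 - 11 - 11 \sqrt{-13}\right)^{2}} + 2668 \cdot \frac{1}{593} = \frac{242}{\frac{1}{121} \left(4 - 11 - 11 i \sqrt{13}\right)^{2}} + \frac{2668}{593} = \frac{242}{\frac{1}{121} \left(-7 - 11 i \sqrt{13}\right)^{2}} + \frac{2668}{593} = 242 \frac{121}{\left(-7 - 11 i \sqrt{13}\right)^{2}} + \frac{2668}{593} = \frac{29282}{\left(-7 - 11 i \sqrt{13}\right)^{2}} + \frac{2668}{593} = \frac{2668}{593} + \frac{29282}{\left(-7 - 11 i \sqrt{13}\right)^{2}}$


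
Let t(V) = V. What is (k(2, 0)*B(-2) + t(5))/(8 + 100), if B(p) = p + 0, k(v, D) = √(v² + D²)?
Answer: 1/108 ≈ 0.0092593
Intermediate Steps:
k(v, D) = √(D² + v²)
B(p) = p
(k(2, 0)*B(-2) + t(5))/(8 + 100) = (√(0² + 2²)*(-2) + 5)/(8 + 100) = (√(0 + 4)*(-2) + 5)/108 = (√4*(-2) + 5)/108 = (2*(-2) + 5)/108 = (-4 + 5)/108 = (1/108)*1 = 1/108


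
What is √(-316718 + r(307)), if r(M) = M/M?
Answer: I*√316717 ≈ 562.78*I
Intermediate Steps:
r(M) = 1
√(-316718 + r(307)) = √(-316718 + 1) = √(-316717) = I*√316717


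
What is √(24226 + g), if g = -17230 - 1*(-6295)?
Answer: √13291 ≈ 115.29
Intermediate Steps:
g = -10935 (g = -17230 + 6295 = -10935)
√(24226 + g) = √(24226 - 10935) = √13291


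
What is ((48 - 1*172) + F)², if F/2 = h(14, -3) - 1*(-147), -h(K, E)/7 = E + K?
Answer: 256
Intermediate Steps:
h(K, E) = -7*E - 7*K (h(K, E) = -7*(E + K) = -7*E - 7*K)
F = 140 (F = 2*((-7*(-3) - 7*14) - 1*(-147)) = 2*((21 - 98) + 147) = 2*(-77 + 147) = 2*70 = 140)
((48 - 1*172) + F)² = ((48 - 1*172) + 140)² = ((48 - 172) + 140)² = (-124 + 140)² = 16² = 256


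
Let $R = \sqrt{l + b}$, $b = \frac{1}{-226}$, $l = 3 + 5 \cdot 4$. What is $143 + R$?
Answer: $143 + \frac{\sqrt{1174522}}{226} \approx 147.8$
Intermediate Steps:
$l = 23$ ($l = 3 + 20 = 23$)
$b = - \frac{1}{226} \approx -0.0044248$
$R = \frac{\sqrt{1174522}}{226}$ ($R = \sqrt{23 - \frac{1}{226}} = \sqrt{\frac{5197}{226}} = \frac{\sqrt{1174522}}{226} \approx 4.7954$)
$143 + R = 143 + \frac{\sqrt{1174522}}{226}$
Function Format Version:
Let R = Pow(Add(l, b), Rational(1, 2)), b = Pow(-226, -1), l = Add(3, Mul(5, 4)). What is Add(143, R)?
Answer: Add(143, Mul(Rational(1, 226), Pow(1174522, Rational(1, 2)))) ≈ 147.80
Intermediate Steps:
l = 23 (l = Add(3, 20) = 23)
b = Rational(-1, 226) ≈ -0.0044248
R = Mul(Rational(1, 226), Pow(1174522, Rational(1, 2))) (R = Pow(Add(23, Rational(-1, 226)), Rational(1, 2)) = Pow(Rational(5197, 226), Rational(1, 2)) = Mul(Rational(1, 226), Pow(1174522, Rational(1, 2))) ≈ 4.7954)
Add(143, R) = Add(143, Mul(Rational(1, 226), Pow(1174522, Rational(1, 2))))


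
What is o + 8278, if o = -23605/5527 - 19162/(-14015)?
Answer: 640996455889/77460905 ≈ 8275.1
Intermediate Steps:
o = -224915701/77460905 (o = -23605*1/5527 - 19162*(-1/14015) = -23605/5527 + 19162/14015 = -224915701/77460905 ≈ -2.9036)
o + 8278 = -224915701/77460905 + 8278 = 640996455889/77460905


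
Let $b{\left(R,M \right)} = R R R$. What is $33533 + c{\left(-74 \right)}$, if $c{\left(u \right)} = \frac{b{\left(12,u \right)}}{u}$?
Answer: $\frac{1239857}{37} \approx 33510.0$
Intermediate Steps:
$b{\left(R,M \right)} = R^{3}$ ($b{\left(R,M \right)} = R^{2} R = R^{3}$)
$c{\left(u \right)} = \frac{1728}{u}$ ($c{\left(u \right)} = \frac{12^{3}}{u} = \frac{1728}{u}$)
$33533 + c{\left(-74 \right)} = 33533 + \frac{1728}{-74} = 33533 + 1728 \left(- \frac{1}{74}\right) = 33533 - \frac{864}{37} = \frac{1239857}{37}$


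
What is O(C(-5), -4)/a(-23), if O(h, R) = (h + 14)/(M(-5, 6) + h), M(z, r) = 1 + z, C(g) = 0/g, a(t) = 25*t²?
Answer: -7/26450 ≈ -0.00026465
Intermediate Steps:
C(g) = 0
O(h, R) = (14 + h)/(-4 + h) (O(h, R) = (h + 14)/((1 - 5) + h) = (14 + h)/(-4 + h))
O(C(-5), -4)/a(-23) = ((14 + 0)/(-4 + 0))/((25*(-23)²)) = (14/(-4))/((25*529)) = -¼*14/13225 = -7/2*1/13225 = -7/26450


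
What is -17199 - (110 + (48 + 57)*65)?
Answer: -24134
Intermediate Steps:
-17199 - (110 + (48 + 57)*65) = -17199 - (110 + 105*65) = -17199 - (110 + 6825) = -17199 - 1*6935 = -17199 - 6935 = -24134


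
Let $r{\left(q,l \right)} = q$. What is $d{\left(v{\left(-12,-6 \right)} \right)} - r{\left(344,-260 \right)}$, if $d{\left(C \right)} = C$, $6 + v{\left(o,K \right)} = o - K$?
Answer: $-356$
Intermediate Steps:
$v{\left(o,K \right)} = -6 + o - K$ ($v{\left(o,K \right)} = -6 - \left(K - o\right) = -6 + o - K$)
$d{\left(v{\left(-12,-6 \right)} \right)} - r{\left(344,-260 \right)} = \left(-6 - 12 - -6\right) - 344 = \left(-6 - 12 + 6\right) - 344 = -12 - 344 = -356$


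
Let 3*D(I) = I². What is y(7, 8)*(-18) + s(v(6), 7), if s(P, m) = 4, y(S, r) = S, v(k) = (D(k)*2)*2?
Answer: -122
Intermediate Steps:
D(I) = I²/3
v(k) = 4*k²/3 (v(k) = ((k²/3)*2)*2 = (2*k²/3)*2 = 4*k²/3)
y(7, 8)*(-18) + s(v(6), 7) = 7*(-18) + 4 = -126 + 4 = -122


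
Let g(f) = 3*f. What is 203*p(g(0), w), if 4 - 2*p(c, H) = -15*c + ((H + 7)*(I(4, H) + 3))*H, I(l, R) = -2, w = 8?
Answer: -11774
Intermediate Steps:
p(c, H) = 2 + 15*c/2 - H*(7 + H)/2 (p(c, H) = 2 - (-15*c + ((H + 7)*(-2 + 3))*H)/2 = 2 - (-15*c + ((7 + H)*1)*H)/2 = 2 - (-15*c + (7 + H)*H)/2 = 2 - (-15*c + H*(7 + H))/2 = 2 + (15*c/2 - H*(7 + H)/2) = 2 + 15*c/2 - H*(7 + H)/2)
203*p(g(0), w) = 203*(2 - 7/2*8 - 1/2*8**2 + 15*(3*0)/2) = 203*(2 - 28 - 1/2*64 + (15/2)*0) = 203*(2 - 28 - 32 + 0) = 203*(-58) = -11774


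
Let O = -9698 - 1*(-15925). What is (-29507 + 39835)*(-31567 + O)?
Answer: -261711520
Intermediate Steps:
O = 6227 (O = -9698 + 15925 = 6227)
(-29507 + 39835)*(-31567 + O) = (-29507 + 39835)*(-31567 + 6227) = 10328*(-25340) = -261711520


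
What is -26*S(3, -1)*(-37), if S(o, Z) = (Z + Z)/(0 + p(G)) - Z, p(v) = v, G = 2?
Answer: 0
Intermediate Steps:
S(o, Z) = 0 (S(o, Z) = (Z + Z)/(0 + 2) - Z = (2*Z)/2 - Z = (2*Z)*(½) - Z = Z - Z = 0)
-26*S(3, -1)*(-37) = -26*0*(-37) = 0*(-37) = 0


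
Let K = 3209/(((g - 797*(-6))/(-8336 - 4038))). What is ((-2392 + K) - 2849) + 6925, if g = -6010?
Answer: 20888059/614 ≈ 34020.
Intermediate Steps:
K = 19854083/614 (K = 3209/(((-6010 - 797*(-6))/(-8336 - 4038))) = 3209/(((-6010 + 4782)/(-12374))) = 3209/((-1228*(-1/12374))) = 3209/(614/6187) = 3209*(6187/614) = 19854083/614 ≈ 32336.)
((-2392 + K) - 2849) + 6925 = ((-2392 + 19854083/614) - 2849) + 6925 = (18385395/614 - 2849) + 6925 = 16636109/614 + 6925 = 20888059/614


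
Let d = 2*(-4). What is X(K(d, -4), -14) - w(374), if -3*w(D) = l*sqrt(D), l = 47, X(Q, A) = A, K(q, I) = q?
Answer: -14 + 47*sqrt(374)/3 ≈ 288.98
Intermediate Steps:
d = -8
w(D) = -47*sqrt(D)/3
X(K(d, -4), -14) - w(374) = -14 - (-47)*sqrt(374)/3 = -14 + 47*sqrt(374)/3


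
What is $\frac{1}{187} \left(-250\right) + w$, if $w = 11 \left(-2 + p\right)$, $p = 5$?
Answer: $\frac{5921}{187} \approx 31.663$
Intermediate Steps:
$w = 33$ ($w = 11 \left(-2 + 5\right) = 11 \cdot 3 = 33$)
$\frac{1}{187} \left(-250\right) + w = \frac{1}{187} \left(-250\right) + 33 = - \frac{250}{187} + 33 = \frac{5921}{187}$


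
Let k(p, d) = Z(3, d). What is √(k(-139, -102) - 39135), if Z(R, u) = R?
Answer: 6*I*√1087 ≈ 197.82*I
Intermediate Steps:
k(p, d) = 3
√(k(-139, -102) - 39135) = √(3 - 39135) = √(-39132) = 6*I*√1087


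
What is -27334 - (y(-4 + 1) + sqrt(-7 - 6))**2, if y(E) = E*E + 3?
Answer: -27465 - 24*I*sqrt(13) ≈ -27465.0 - 86.533*I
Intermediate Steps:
y(E) = 3 + E**2 (y(E) = E**2 + 3 = 3 + E**2)
-27334 - (y(-4 + 1) + sqrt(-7 - 6))**2 = -27334 - ((3 + (-4 + 1)**2) + sqrt(-7 - 6))**2 = -27334 - ((3 + (-3)**2) + sqrt(-13))**2 = -27334 - ((3 + 9) + I*sqrt(13))**2 = -27334 - (12 + I*sqrt(13))**2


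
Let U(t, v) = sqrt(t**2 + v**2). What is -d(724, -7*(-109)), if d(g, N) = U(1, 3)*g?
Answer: -724*sqrt(10) ≈ -2289.5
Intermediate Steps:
d(g, N) = g*sqrt(10) (d(g, N) = sqrt(1**2 + 3**2)*g = sqrt(1 + 9)*g = sqrt(10)*g = g*sqrt(10))
-d(724, -7*(-109)) = -724*sqrt(10)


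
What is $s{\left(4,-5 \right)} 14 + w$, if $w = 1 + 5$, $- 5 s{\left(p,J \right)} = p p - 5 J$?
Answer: $- \frac{544}{5} \approx -108.8$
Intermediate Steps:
$s{\left(p,J \right)} = J - \frac{p^{2}}{5}$ ($s{\left(p,J \right)} = - \frac{p p - 5 J}{5} = - \frac{p^{2} - 5 J}{5} = J - \frac{p^{2}}{5}$)
$w = 6$
$s{\left(4,-5 \right)} 14 + w = \left(-5 - \frac{4^{2}}{5}\right) 14 + 6 = \left(-5 - \frac{16}{5}\right) 14 + 6 = \left(- \frac{41}{5}\right) 14 + 6 = - \frac{574}{5} + 6 = - \frac{544}{5}$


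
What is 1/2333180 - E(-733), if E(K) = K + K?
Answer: 3420441881/2333180 ≈ 1466.0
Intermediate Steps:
E(K) = 2*K
1/2333180 - E(-733) = 1/2333180 - 2*(-733) = 1/2333180 - 1*(-1466) = 1/2333180 + 1466 = 3420441881/2333180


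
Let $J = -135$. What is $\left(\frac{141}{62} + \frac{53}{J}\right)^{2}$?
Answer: $\frac{248031001}{70056900} \approx 3.5404$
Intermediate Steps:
$\left(\frac{141}{62} + \frac{53}{J}\right)^{2} = \left(\frac{141}{62} + \frac{53}{-135}\right)^{2} = \left(141 \cdot \frac{1}{62} + 53 \left(- \frac{1}{135}\right)\right)^{2} = \left(\frac{141}{62} - \frac{53}{135}\right)^{2} = \left(\frac{15749}{8370}\right)^{2} = \frac{248031001}{70056900}$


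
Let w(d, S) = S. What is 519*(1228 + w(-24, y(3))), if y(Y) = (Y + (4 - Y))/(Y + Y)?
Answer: 637678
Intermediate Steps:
y(Y) = 2/Y (y(Y) = 4/((2*Y)) = 4*(1/(2*Y)) = 2/Y)
519*(1228 + w(-24, y(3))) = 519*(1228 + 2/3) = 519*(1228 + 2*(⅓)) = 519*(1228 + ⅔) = 519*(3686/3) = 637678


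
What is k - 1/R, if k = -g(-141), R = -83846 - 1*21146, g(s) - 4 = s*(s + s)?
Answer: -4175111871/104992 ≈ -39766.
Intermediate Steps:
g(s) = 4 + 2*s**2 (g(s) = 4 + s*(s + s) = 4 + s*(2*s) = 4 + 2*s**2)
R = -104992 (R = -83846 - 21146 = -104992)
k = -39766 (k = -(4 + 2*(-141)**2) = -(4 + 2*19881) = -(4 + 39762) = -1*39766 = -39766)
k - 1/R = -39766 - 1/(-104992) = -39766 - 1*(-1/104992) = -39766 + 1/104992 = -4175111871/104992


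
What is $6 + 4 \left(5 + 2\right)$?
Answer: $34$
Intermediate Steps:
$6 + 4 \left(5 + 2\right) = 6 + 4 \cdot 7 = 6 + 28 = 34$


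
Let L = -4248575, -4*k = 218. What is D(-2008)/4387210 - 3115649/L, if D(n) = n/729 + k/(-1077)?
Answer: 1430930536174952321/1951253434490703300 ≈ 0.73334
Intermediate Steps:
k = -109/2 (k = -¼*218 = -109/2 ≈ -54.500)
D(n) = 109/2154 + n/729 (D(n) = n/729 - 109/2/(-1077) = n*(1/729) - 109/2*(-1/1077) = n/729 + 109/2154 = 109/2154 + n/729)
D(-2008)/4387210 - 3115649/L = (109/2154 + (1/729)*(-2008))/4387210 - 3115649/(-4248575) = (109/2154 - 2008/729)*(1/4387210) - 3115649*(-1/4248575) = -1415257/523422*1/4387210 + 3115649/4248575 = -1415257/2296362232620 + 3115649/4248575 = 1430930536174952321/1951253434490703300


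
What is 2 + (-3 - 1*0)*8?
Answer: -22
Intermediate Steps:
2 + (-3 - 1*0)*8 = 2 + (-3 + 0)*8 = 2 - 3*8 = 2 - 24 = -22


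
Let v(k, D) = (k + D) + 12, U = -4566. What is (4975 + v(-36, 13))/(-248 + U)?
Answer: -2482/2407 ≈ -1.0312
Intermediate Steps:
v(k, D) = 12 + D + k (v(k, D) = (D + k) + 12 = 12 + D + k)
(4975 + v(-36, 13))/(-248 + U) = (4975 + (12 + 13 - 36))/(-248 - 4566) = (4975 - 11)/(-4814) = 4964*(-1/4814) = -2482/2407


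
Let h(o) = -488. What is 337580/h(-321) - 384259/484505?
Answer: -40936679073/59109610 ≈ -692.56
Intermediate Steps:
337580/h(-321) - 384259/484505 = 337580/(-488) - 384259/484505 = 337580*(-1/488) - 384259*1/484505 = -84395/122 - 384259/484505 = -40936679073/59109610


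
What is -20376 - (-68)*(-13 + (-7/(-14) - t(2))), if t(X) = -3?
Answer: -21022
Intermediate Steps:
-20376 - (-68)*(-13 + (-7/(-14) - t(2))) = -20376 - (-68)*(-13 + (-7/(-14) - 1*(-3))) = -20376 - (-68)*(-13 + (-7*(-1/14) + 3)) = -20376 - (-68)*(-13 + (½ + 3)) = -20376 - (-68)*(-13 + 7/2) = -20376 - (-68)*(-19)/2 = -20376 - 1*646 = -20376 - 646 = -21022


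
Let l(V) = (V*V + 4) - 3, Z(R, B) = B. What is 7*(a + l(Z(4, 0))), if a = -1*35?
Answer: -238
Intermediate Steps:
a = -35
l(V) = 1 + V**2 (l(V) = (V**2 + 4) - 3 = (4 + V**2) - 3 = 1 + V**2)
7*(a + l(Z(4, 0))) = 7*(-35 + (1 + 0**2)) = 7*(-35 + (1 + 0)) = 7*(-35 + 1) = 7*(-34) = -238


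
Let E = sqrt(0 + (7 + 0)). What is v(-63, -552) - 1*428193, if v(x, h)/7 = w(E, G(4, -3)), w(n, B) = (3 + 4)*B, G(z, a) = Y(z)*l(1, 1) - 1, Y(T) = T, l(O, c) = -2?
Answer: -428634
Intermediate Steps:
E = sqrt(7) (E = sqrt(0 + 7) = sqrt(7) ≈ 2.6458)
G(z, a) = -1 - 2*z (G(z, a) = z*(-2) - 1 = -2*z - 1 = -1 - 2*z)
w(n, B) = 7*B
v(x, h) = -441 (v(x, h) = 7*(7*(-1 - 2*4)) = 7*(7*(-1 - 8)) = 7*(7*(-9)) = 7*(-63) = -441)
v(-63, -552) - 1*428193 = -441 - 1*428193 = -441 - 428193 = -428634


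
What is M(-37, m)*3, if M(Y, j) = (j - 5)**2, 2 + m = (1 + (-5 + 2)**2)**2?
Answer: 25947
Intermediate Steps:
m = 98 (m = -2 + (1 + (-5 + 2)**2)**2 = -2 + (1 + (-3)**2)**2 = -2 + (1 + 9)**2 = -2 + 10**2 = -2 + 100 = 98)
M(Y, j) = (-5 + j)**2
M(-37, m)*3 = (-5 + 98)**2*3 = 93**2*3 = 8649*3 = 25947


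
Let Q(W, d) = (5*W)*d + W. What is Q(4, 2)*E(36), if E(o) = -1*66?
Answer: -2904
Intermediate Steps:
E(o) = -66
Q(W, d) = W + 5*W*d (Q(W, d) = 5*W*d + W = W + 5*W*d)
Q(4, 2)*E(36) = (4*(1 + 5*2))*(-66) = (4*(1 + 10))*(-66) = (4*11)*(-66) = 44*(-66) = -2904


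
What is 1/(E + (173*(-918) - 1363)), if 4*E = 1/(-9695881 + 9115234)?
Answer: -2322588/372025178077 ≈ -6.2431e-6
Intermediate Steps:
E = -1/2322588 (E = 1/(4*(-9695881 + 9115234)) = (¼)/(-580647) = (¼)*(-1/580647) = -1/2322588 ≈ -4.3055e-7)
1/(E + (173*(-918) - 1363)) = 1/(-1/2322588 + (173*(-918) - 1363)) = 1/(-1/2322588 + (-158814 - 1363)) = 1/(-1/2322588 - 160177) = 1/(-372025178077/2322588) = -2322588/372025178077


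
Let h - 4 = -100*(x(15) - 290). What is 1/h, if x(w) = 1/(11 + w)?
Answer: 13/377002 ≈ 3.4483e-5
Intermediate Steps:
h = 377002/13 (h = 4 - 100*(1/(11 + 15) - 290) = 4 - 100*(1/26 - 290) = 4 - 100*(-7539/26) = 4 + 376950/13 = 377002/13 ≈ 29000.)
1/h = 1/(377002/13) = 13/377002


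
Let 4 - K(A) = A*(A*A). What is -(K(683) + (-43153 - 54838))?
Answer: 318709974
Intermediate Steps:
K(A) = 4 - A³ (K(A) = 4 - A*A*A = 4 - A*A² = 4 - A³)
-(K(683) + (-43153 - 54838)) = -((4 - 1*683³) + (-43153 - 54838)) = -((4 - 1*318611987) - 97991) = -((4 - 318611987) - 97991) = -(-318611983 - 97991) = -1*(-318709974) = 318709974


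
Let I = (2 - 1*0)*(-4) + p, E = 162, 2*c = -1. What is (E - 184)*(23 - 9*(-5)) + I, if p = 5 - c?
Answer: -2997/2 ≈ -1498.5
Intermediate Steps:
c = -½ (c = (½)*(-1) = -½ ≈ -0.50000)
p = 11/2 (p = 5 - 1*(-½) = 5 + ½ = 11/2 ≈ 5.5000)
I = -5/2 (I = (2 - 1*0)*(-4) + 11/2 = (2 + 0)*(-4) + 11/2 = 2*(-4) + 11/2 = -8 + 11/2 = -5/2 ≈ -2.5000)
(E - 184)*(23 - 9*(-5)) + I = (162 - 184)*(23 - 9*(-5)) - 5/2 = -22*(23 + 45) - 5/2 = -22*68 - 5/2 = -1496 - 5/2 = -2997/2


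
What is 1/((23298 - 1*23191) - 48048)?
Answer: -1/47941 ≈ -2.0859e-5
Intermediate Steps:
1/((23298 - 1*23191) - 48048) = 1/((23298 - 23191) - 48048) = 1/(107 - 48048) = 1/(-47941) = -1/47941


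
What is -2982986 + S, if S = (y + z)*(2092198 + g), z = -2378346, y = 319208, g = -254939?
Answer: -3783172805728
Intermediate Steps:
S = -3783169822742 (S = (319208 - 2378346)*(2092198 - 254939) = -2059138*1837259 = -3783169822742)
-2982986 + S = -2982986 - 3783169822742 = -3783172805728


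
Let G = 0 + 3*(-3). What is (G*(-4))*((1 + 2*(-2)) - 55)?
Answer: -2088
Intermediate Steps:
G = -9 (G = 0 - 9 = -9)
(G*(-4))*((1 + 2*(-2)) - 55) = (-9*(-4))*((1 + 2*(-2)) - 55) = 36*((1 - 4) - 55) = 36*(-3 - 55) = 36*(-58) = -2088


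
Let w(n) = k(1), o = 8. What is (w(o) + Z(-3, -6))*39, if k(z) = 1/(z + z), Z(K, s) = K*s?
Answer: 1443/2 ≈ 721.50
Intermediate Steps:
k(z) = 1/(2*z)
w(n) = 1/2 (w(n) = (1/2)/1 = (1/2)*1 = 1/2)
(w(o) + Z(-3, -6))*39 = (1/2 - 3*(-6))*39 = (1/2 + 18)*39 = (37/2)*39 = 1443/2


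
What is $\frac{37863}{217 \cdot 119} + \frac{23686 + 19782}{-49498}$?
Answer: $\frac{53690615}{91299061} \approx 0.58807$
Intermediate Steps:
$\frac{37863}{217 \cdot 119} + \frac{23686 + 19782}{-49498} = \frac{37863}{25823} + 43468 \left(- \frac{1}{49498}\right) = 37863 \cdot \frac{1}{25823} - \frac{21734}{24749} = \frac{5409}{3689} - \frac{21734}{24749} = \frac{53690615}{91299061}$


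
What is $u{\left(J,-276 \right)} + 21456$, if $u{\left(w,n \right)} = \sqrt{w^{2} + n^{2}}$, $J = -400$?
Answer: $21456 + 4 \sqrt{14761} \approx 21942.0$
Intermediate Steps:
$u{\left(w,n \right)} = \sqrt{n^{2} + w^{2}}$
$u{\left(J,-276 \right)} + 21456 = \sqrt{\left(-276\right)^{2} + \left(-400\right)^{2}} + 21456 = \sqrt{76176 + 160000} + 21456 = \sqrt{236176} + 21456 = 4 \sqrt{14761} + 21456 = 21456 + 4 \sqrt{14761}$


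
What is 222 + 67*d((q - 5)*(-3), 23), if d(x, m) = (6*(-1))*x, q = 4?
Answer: -984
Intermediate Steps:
d(x, m) = -6*x
222 + 67*d((q - 5)*(-3), 23) = 222 + 67*(-6*(4 - 5)*(-3)) = 222 + 67*(-(-6)*(-3)) = 222 + 67*(-6*3) = 222 + 67*(-18) = 222 - 1206 = -984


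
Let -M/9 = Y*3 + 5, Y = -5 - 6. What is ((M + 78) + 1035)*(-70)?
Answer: -95550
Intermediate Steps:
Y = -11
M = 252 (M = -9*(-11*3 + 5) = -9*(-33 + 5) = -9*(-28) = 252)
((M + 78) + 1035)*(-70) = ((252 + 78) + 1035)*(-70) = (330 + 1035)*(-70) = 1365*(-70) = -95550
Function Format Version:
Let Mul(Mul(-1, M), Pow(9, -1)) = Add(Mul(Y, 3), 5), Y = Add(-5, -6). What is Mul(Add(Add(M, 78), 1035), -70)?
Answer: -95550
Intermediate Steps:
Y = -11
M = 252 (M = Mul(-9, Add(Mul(-11, 3), 5)) = Mul(-9, Add(-33, 5)) = Mul(-9, -28) = 252)
Mul(Add(Add(M, 78), 1035), -70) = Mul(Add(Add(252, 78), 1035), -70) = Mul(Add(330, 1035), -70) = Mul(1365, -70) = -95550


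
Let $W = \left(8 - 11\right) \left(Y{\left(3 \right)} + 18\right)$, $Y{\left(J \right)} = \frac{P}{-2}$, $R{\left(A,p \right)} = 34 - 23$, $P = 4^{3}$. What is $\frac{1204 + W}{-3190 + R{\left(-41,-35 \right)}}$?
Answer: $- \frac{1246}{3179} \approx -0.39195$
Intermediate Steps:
$P = 64$
$R{\left(A,p \right)} = 11$ ($R{\left(A,p \right)} = 34 - 23 = 11$)
$Y{\left(J \right)} = -32$ ($Y{\left(J \right)} = \frac{64}{-2} = 64 \left(- \frac{1}{2}\right) = -32$)
$W = 42$ ($W = \left(8 - 11\right) \left(-32 + 18\right) = \left(8 - 11\right) \left(-14\right) = \left(-3\right) \left(-14\right) = 42$)
$\frac{1204 + W}{-3190 + R{\left(-41,-35 \right)}} = \frac{1204 + 42}{-3190 + 11} = \frac{1246}{-3179} = 1246 \left(- \frac{1}{3179}\right) = - \frac{1246}{3179}$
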